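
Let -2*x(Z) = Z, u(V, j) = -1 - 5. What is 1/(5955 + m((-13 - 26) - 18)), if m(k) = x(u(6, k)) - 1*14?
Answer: 1/5944 ≈ 0.00016824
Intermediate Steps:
u(V, j) = -6
x(Z) = -Z/2
m(k) = -11 (m(k) = -1/2*(-6) - 1*14 = 3 - 14 = -11)
1/(5955 + m((-13 - 26) - 18)) = 1/(5955 - 11) = 1/5944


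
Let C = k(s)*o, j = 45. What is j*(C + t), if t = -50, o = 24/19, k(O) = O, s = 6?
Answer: -36270/19 ≈ -1908.9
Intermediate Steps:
o = 24/19 (o = 24*(1/19) = 24/19 ≈ 1.2632)
C = 144/19 (C = 6*(24/19) = 144/19 ≈ 7.5789)
j*(C + t) = 45*(144/19 - 50) = 45*(-806/19) = -36270/19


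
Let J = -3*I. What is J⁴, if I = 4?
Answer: 20736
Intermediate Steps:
J = -12 (J = -3*4 = -12)
J⁴ = (-12)⁴ = 20736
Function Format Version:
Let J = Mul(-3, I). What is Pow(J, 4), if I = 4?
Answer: 20736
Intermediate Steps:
J = -12 (J = Mul(-3, 4) = -12)
Pow(J, 4) = Pow(-12, 4) = 20736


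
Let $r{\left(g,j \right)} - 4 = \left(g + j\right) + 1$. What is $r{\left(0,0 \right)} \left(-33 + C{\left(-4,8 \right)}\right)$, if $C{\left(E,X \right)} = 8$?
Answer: $-125$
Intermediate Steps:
$r{\left(g,j \right)} = 5 + g + j$ ($r{\left(g,j \right)} = 4 + \left(\left(g + j\right) + 1\right) = 4 + \left(1 + g + j\right) = 5 + g + j$)
$r{\left(0,0 \right)} \left(-33 + C{\left(-4,8 \right)}\right) = \left(5 + 0 + 0\right) \left(-33 + 8\right) = 5 \left(-25\right) = -125$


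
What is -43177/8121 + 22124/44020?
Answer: -430245634/89371605 ≈ -4.8141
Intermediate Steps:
-43177/8121 + 22124/44020 = -43177*1/8121 + 22124*(1/44020) = -43177/8121 + 5531/11005 = -430245634/89371605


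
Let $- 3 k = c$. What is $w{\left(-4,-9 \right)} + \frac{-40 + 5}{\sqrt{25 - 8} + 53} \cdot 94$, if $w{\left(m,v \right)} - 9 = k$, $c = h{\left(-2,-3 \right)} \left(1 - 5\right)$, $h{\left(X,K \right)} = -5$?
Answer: $- \frac{251783}{4188} + \frac{1645 \sqrt{17}}{1396} \approx -55.262$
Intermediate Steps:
$c = 20$ ($c = - 5 \left(1 - 5\right) = \left(-5\right) \left(-4\right) = 20$)
$k = - \frac{20}{3}$ ($k = \left(- \frac{1}{3}\right) 20 = - \frac{20}{3} \approx -6.6667$)
$w{\left(m,v \right)} = \frac{7}{3}$ ($w{\left(m,v \right)} = 9 - \frac{20}{3} = \frac{7}{3}$)
$w{\left(-4,-9 \right)} + \frac{-40 + 5}{\sqrt{25 - 8} + 53} \cdot 94 = \frac{7}{3} + \frac{-40 + 5}{\sqrt{25 - 8} + 53} \cdot 94 = \frac{7}{3} + - \frac{35}{\sqrt{17} + 53} \cdot 94 = \frac{7}{3} + - \frac{35}{53 + \sqrt{17}} \cdot 94 = \frac{7}{3} - \frac{3290}{53 + \sqrt{17}}$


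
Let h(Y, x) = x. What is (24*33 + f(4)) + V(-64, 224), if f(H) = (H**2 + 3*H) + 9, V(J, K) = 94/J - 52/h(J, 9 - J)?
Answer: 1931449/2336 ≈ 826.82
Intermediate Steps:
V(J, K) = -52/(9 - J) + 94/J (V(J, K) = 94/J - 52/(9 - J) = -52/(9 - J) + 94/J)
f(H) = 9 + H**2 + 3*H
(24*33 + f(4)) + V(-64, 224) = (24*33 + (9 + 4**2 + 3*4)) + 2*(-423 + 73*(-64))/(-64*(-9 - 64)) = (792 + (9 + 16 + 12)) + 2*(-1/64)*(-423 - 4672)/(-73) = (792 + 37) + 2*(-1/64)*(-1/73)*(-5095) = 829 - 5095/2336 = 1931449/2336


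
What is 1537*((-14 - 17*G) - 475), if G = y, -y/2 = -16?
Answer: -1587721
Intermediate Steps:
y = 32 (y = -2*(-16) = 32)
G = 32
1537*((-14 - 17*G) - 475) = 1537*((-14 - 17*32) - 475) = 1537*((-14 - 544) - 475) = 1537*(-558 - 475) = 1537*(-1033) = -1587721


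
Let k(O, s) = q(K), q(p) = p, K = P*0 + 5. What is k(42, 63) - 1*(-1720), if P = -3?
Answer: 1725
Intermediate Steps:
K = 5 (K = -3*0 + 5 = 0 + 5 = 5)
k(O, s) = 5
k(42, 63) - 1*(-1720) = 5 - 1*(-1720) = 5 + 1720 = 1725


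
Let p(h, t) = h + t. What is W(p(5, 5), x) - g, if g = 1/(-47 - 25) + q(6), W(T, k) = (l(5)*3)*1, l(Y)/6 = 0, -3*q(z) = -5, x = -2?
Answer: -119/72 ≈ -1.6528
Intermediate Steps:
q(z) = 5/3 (q(z) = -⅓*(-5) = 5/3)
l(Y) = 0 (l(Y) = 6*0 = 0)
W(T, k) = 0 (W(T, k) = (0*3)*1 = 0*1 = 0)
g = 119/72 (g = 1/(-47 - 25) + 5/3 = 1/(-72) + 5/3 = -1/72 + 5/3 = 119/72 ≈ 1.6528)
W(p(5, 5), x) - g = 0 - 1*119/72 = 0 - 119/72 = -119/72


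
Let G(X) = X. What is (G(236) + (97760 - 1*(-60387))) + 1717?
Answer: 160100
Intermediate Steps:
(G(236) + (97760 - 1*(-60387))) + 1717 = (236 + (97760 - 1*(-60387))) + 1717 = (236 + (97760 + 60387)) + 1717 = (236 + 158147) + 1717 = 158383 + 1717 = 160100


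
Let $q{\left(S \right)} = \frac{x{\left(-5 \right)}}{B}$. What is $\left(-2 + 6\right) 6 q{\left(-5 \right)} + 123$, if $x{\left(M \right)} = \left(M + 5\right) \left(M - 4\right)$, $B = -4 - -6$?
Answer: $123$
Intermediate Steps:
$B = 2$ ($B = -4 + 6 = 2$)
$x{\left(M \right)} = \left(-4 + M\right) \left(5 + M\right)$ ($x{\left(M \right)} = \left(5 + M\right) \left(-4 + M\right) = \left(-4 + M\right) \left(5 + M\right)$)
$q{\left(S \right)} = 0$ ($q{\left(S \right)} = \frac{-20 - 5 + \left(-5\right)^{2}}{2} = \left(-20 - 5 + 25\right) \frac{1}{2} = 0 \cdot \frac{1}{2} = 0$)
$\left(-2 + 6\right) 6 q{\left(-5 \right)} + 123 = \left(-2 + 6\right) 6 \cdot 0 + 123 = 4 \cdot 6 \cdot 0 + 123 = 24 \cdot 0 + 123 = 0 + 123 = 123$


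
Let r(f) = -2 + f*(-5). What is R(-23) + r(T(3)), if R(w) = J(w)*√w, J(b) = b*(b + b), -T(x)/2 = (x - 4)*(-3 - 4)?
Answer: 68 + 1058*I*√23 ≈ 68.0 + 5074.0*I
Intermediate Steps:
T(x) = -56 + 14*x (T(x) = -2*(x - 4)*(-3 - 4) = -2*(-4 + x)*(-7) = -2*(28 - 7*x) = -56 + 14*x)
J(b) = 2*b² (J(b) = b*(2*b) = 2*b²)
r(f) = -2 - 5*f
R(w) = 2*w^(5/2) (R(w) = (2*w²)*√w = 2*w^(5/2))
R(-23) + r(T(3)) = 2*(-23)^(5/2) + (-2 - 5*(-56 + 14*3)) = 2*(529*I*√23) + (-2 - 5*(-56 + 42)) = 1058*I*√23 + (-2 - 5*(-14)) = 1058*I*√23 + (-2 + 70) = 1058*I*√23 + 68 = 68 + 1058*I*√23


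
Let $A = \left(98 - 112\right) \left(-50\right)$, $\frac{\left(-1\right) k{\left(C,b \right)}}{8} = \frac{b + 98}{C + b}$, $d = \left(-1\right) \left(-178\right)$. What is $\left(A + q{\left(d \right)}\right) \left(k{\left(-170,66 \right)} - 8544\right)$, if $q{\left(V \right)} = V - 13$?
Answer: $- \frac{95935420}{13} \approx -7.3796 \cdot 10^{6}$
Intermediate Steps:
$d = 178$
$k{\left(C,b \right)} = - \frac{8 \left(98 + b\right)}{C + b}$ ($k{\left(C,b \right)} = - 8 \frac{b + 98}{C + b} = - 8 \frac{98 + b}{C + b} = - \frac{8 \left(98 + b\right)}{C + b}$)
$q{\left(V \right)} = -13 + V$
$A = 700$ ($A = \left(-14\right) \left(-50\right) = 700$)
$\left(A + q{\left(d \right)}\right) \left(k{\left(-170,66 \right)} - 8544\right) = \left(700 + \left(-13 + 178\right)\right) \left(\frac{8 \left(-98 - 66\right)}{-170 + 66} - 8544\right) = \left(700 + 165\right) \left(\frac{8 \left(-98 - 66\right)}{-104} - 8544\right) = 865 \left(8 \left(- \frac{1}{104}\right) \left(-164\right) - 8544\right) = 865 \left(\frac{164}{13} - 8544\right) = 865 \left(- \frac{110908}{13}\right) = - \frac{95935420}{13}$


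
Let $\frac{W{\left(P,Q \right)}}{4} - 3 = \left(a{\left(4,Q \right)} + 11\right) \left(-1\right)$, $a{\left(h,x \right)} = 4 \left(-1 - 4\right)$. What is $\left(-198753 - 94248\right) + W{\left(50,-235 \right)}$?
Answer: $-292953$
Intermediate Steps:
$a{\left(h,x \right)} = -20$ ($a{\left(h,x \right)} = 4 \left(-1 - 4\right) = 4 \left(-5\right) = -20$)
$W{\left(P,Q \right)} = 48$ ($W{\left(P,Q \right)} = 12 + 4 \left(-20 + 11\right) \left(-1\right) = 12 + 4 \left(\left(-9\right) \left(-1\right)\right) = 12 + 4 \cdot 9 = 12 + 36 = 48$)
$\left(-198753 - 94248\right) + W{\left(50,-235 \right)} = \left(-198753 - 94248\right) + 48 = -293001 + 48 = -292953$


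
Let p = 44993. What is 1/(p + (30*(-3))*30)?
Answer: 1/42293 ≈ 2.3645e-5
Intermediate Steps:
1/(p + (30*(-3))*30) = 1/(44993 + (30*(-3))*30) = 1/(44993 - 90*30) = 1/(44993 - 2700) = 1/42293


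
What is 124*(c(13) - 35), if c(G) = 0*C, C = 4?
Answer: -4340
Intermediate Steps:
c(G) = 0 (c(G) = 0*4 = 0)
124*(c(13) - 35) = 124*(0 - 35) = 124*(-35) = -4340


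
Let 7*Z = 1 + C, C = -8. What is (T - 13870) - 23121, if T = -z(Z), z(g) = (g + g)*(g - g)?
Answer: -36991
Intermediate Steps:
Z = -1 (Z = (1 - 8)/7 = (⅐)*(-7) = -1)
z(g) = 0 (z(g) = (2*g)*0 = 0)
T = 0 (T = -1*0 = 0)
(T - 13870) - 23121 = (0 - 13870) - 23121 = -13870 - 23121 = -36991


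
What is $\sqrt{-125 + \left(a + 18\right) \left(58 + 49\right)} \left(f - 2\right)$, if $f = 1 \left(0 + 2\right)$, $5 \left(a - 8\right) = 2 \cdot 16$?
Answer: $0$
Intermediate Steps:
$a = \frac{72}{5}$ ($a = 8 + \frac{2 \cdot 16}{5} = 8 + \frac{1}{5} \cdot 32 = 8 + \frac{32}{5} = \frac{72}{5} \approx 14.4$)
$f = 2$ ($f = 1 \cdot 2 = 2$)
$\sqrt{-125 + \left(a + 18\right) \left(58 + 49\right)} \left(f - 2\right) = \sqrt{-125 + \left(\frac{72}{5} + 18\right) \left(58 + 49\right)} \left(2 - 2\right) = \sqrt{-125 + \frac{162}{5} \cdot 107} \cdot 0 = \sqrt{-125 + \frac{17334}{5}} \cdot 0 = \sqrt{\frac{16709}{5}} \cdot 0 = \frac{7 \sqrt{1705}}{5} \cdot 0 = 0$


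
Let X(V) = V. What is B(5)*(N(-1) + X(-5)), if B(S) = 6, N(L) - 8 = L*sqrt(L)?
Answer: 18 - 6*I ≈ 18.0 - 6.0*I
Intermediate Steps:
N(L) = 8 + L**(3/2) (N(L) = 8 + L*sqrt(L) = 8 + L**(3/2))
B(5)*(N(-1) + X(-5)) = 6*((8 + (-1)**(3/2)) - 5) = 6*((8 - I) - 5) = 6*(3 - I) = 18 - 6*I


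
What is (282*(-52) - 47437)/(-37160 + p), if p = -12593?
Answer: 62101/49753 ≈ 1.2482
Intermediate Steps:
(282*(-52) - 47437)/(-37160 + p) = (282*(-52) - 47437)/(-37160 - 12593) = (-14664 - 47437)/(-49753) = -62101*(-1/49753) = 62101/49753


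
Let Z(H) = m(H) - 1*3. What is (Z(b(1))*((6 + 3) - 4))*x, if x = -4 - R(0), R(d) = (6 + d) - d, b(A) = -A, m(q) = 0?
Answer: 150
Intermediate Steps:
Z(H) = -3 (Z(H) = 0 - 1*3 = 0 - 3 = -3)
R(d) = 6
x = -10 (x = -4 - 1*6 = -4 - 6 = -10)
(Z(b(1))*((6 + 3) - 4))*x = -3*((6 + 3) - 4)*(-10) = -3*(9 - 4)*(-10) = -3*5*(-10) = -15*(-10) = 150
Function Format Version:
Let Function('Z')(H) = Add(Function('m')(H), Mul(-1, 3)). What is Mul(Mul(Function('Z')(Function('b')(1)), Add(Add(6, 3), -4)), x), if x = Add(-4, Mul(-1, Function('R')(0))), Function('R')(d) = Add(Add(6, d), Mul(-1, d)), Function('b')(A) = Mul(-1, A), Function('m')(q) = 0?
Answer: 150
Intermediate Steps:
Function('Z')(H) = -3 (Function('Z')(H) = Add(0, Mul(-1, 3)) = Add(0, -3) = -3)
Function('R')(d) = 6
x = -10 (x = Add(-4, Mul(-1, 6)) = Add(-4, -6) = -10)
Mul(Mul(Function('Z')(Function('b')(1)), Add(Add(6, 3), -4)), x) = Mul(Mul(-3, Add(Add(6, 3), -4)), -10) = Mul(Mul(-3, Add(9, -4)), -10) = Mul(Mul(-3, 5), -10) = Mul(-15, -10) = 150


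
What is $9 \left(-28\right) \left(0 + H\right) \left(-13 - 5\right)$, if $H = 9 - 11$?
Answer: $-9072$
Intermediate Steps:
$H = -2$
$9 \left(-28\right) \left(0 + H\right) \left(-13 - 5\right) = 9 \left(-28\right) \left(0 - 2\right) \left(-13 - 5\right) = - 252 \left(\left(-2\right) \left(-18\right)\right) = \left(-252\right) 36 = -9072$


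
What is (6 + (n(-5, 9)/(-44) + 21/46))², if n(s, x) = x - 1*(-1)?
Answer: 2483776/64009 ≈ 38.804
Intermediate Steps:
n(s, x) = 1 + x (n(s, x) = x + 1 = 1 + x)
(6 + (n(-5, 9)/(-44) + 21/46))² = (6 + ((1 + 9)/(-44) + 21/46))² = (6 + (10*(-1/44) + 21*(1/46)))² = (6 + (-5/22 + 21/46))² = (6 + 58/253)² = (1576/253)² = 2483776/64009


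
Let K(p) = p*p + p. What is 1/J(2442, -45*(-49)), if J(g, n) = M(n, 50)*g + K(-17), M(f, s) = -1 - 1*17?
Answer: -1/43684 ≈ -2.2892e-5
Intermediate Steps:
K(p) = p + p² (K(p) = p² + p = p + p²)
M(f, s) = -18 (M(f, s) = -1 - 17 = -18)
J(g, n) = 272 - 18*g (J(g, n) = -18*g - 17*(1 - 17) = -18*g - 17*(-16) = -18*g + 272 = 272 - 18*g)
1/J(2442, -45*(-49)) = 1/(272 - 18*2442) = 1/(272 - 43956) = 1/(-43684) = -1/43684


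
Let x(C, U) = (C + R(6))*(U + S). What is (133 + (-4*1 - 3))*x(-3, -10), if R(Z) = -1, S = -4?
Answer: 7056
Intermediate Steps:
x(C, U) = (-1 + C)*(-4 + U) (x(C, U) = (C - 1)*(U - 4) = (-1 + C)*(-4 + U))
(133 + (-4*1 - 3))*x(-3, -10) = (133 + (-4*1 - 3))*(4 - 1*(-10) - 4*(-3) - 3*(-10)) = (133 + (-4 - 3))*(4 + 10 + 12 + 30) = (133 - 7)*56 = 126*56 = 7056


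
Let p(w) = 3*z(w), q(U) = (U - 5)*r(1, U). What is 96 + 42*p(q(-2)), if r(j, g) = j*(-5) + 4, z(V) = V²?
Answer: 6270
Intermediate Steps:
r(j, g) = 4 - 5*j (r(j, g) = -5*j + 4 = 4 - 5*j)
q(U) = 5 - U (q(U) = (U - 5)*(4 - 5*1) = (-5 + U)*(4 - 5) = (-5 + U)*(-1) = 5 - U)
p(w) = 3*w²
96 + 42*p(q(-2)) = 96 + 42*(3*(5 - 1*(-2))²) = 96 + 42*(3*(5 + 2)²) = 96 + 42*(3*7²) = 96 + 42*(3*49) = 96 + 42*147 = 96 + 6174 = 6270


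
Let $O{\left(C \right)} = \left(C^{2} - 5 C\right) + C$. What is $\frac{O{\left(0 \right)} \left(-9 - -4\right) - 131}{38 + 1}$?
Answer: $- \frac{131}{39} \approx -3.359$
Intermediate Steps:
$O{\left(C \right)} = C^{2} - 4 C$
$\frac{O{\left(0 \right)} \left(-9 - -4\right) - 131}{38 + 1} = \frac{0 \left(-4 + 0\right) \left(-9 - -4\right) - 131}{38 + 1} = \frac{0 \left(-4\right) \left(-9 + 4\right) - 131}{39} = \frac{0 \left(-5\right) - 131}{39} = \frac{0 - 131}{39} = \frac{1}{39} \left(-131\right) = - \frac{131}{39}$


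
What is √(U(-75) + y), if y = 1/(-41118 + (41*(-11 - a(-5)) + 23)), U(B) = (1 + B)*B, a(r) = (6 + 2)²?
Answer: √10827988350830/44170 ≈ 74.498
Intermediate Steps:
a(r) = 64 (a(r) = 8² = 64)
U(B) = B*(1 + B)
y = -1/44170 (y = 1/(-41118 + (41*(-11 - 1*64) + 23)) = 1/(-41118 + (41*(-11 - 64) + 23)) = 1/(-41118 + (41*(-75) + 23)) = 1/(-41118 + (-3075 + 23)) = 1/(-41118 - 3052) = 1/(-44170) = -1/44170 ≈ -2.2640e-5)
√(U(-75) + y) = √(-75*(1 - 75) - 1/44170) = √(-75*(-74) - 1/44170) = √(5550 - 1/44170) = √(245143499/44170) = √10827988350830/44170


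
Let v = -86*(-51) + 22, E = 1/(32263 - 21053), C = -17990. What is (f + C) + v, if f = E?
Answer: -152254219/11210 ≈ -13582.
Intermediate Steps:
E = 1/11210 ≈ 8.9206e-5
f = 1/11210 ≈ 8.9206e-5
v = 4408 (v = 4386 + 22 = 4408)
(f + C) + v = (1/11210 - 17990) + 4408 = -201667899/11210 + 4408 = -152254219/11210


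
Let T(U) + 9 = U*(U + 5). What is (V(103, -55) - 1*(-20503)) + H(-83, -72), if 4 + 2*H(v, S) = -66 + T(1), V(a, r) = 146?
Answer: 41225/2 ≈ 20613.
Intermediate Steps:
T(U) = -9 + U*(5 + U) (T(U) = -9 + U*(U + 5) = -9 + U*(5 + U))
H(v, S) = -73/2 (H(v, S) = -2 + (-66 + (-9 + 1² + 5*1))/2 = -2 + (-66 + (-9 + 1 + 5))/2 = -2 + (-66 - 3)/2 = -2 + (½)*(-69) = -2 - 69/2 = -73/2)
(V(103, -55) - 1*(-20503)) + H(-83, -72) = (146 - 1*(-20503)) - 73/2 = (146 + 20503) - 73/2 = 20649 - 73/2 = 41225/2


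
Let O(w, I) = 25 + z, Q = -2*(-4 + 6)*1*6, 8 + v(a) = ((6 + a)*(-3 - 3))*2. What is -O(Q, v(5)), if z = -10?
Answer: -15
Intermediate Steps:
v(a) = -80 - 12*a (v(a) = -8 + ((6 + a)*(-3 - 3))*2 = -8 + ((6 + a)*(-6))*2 = -8 + (-36 - 6*a)*2 = -8 + (-72 - 12*a) = -80 - 12*a)
Q = -24 (Q = -4*6 = -2*12 = -24)
O(w, I) = 15 (O(w, I) = 25 - 10 = 15)
-O(Q, v(5)) = -1*15 = -15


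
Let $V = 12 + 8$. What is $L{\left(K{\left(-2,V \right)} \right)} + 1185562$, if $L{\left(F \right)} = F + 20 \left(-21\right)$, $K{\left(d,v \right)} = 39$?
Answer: $1185181$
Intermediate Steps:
$V = 20$
$L{\left(F \right)} = -420 + F$ ($L{\left(F \right)} = F - 420 = -420 + F$)
$L{\left(K{\left(-2,V \right)} \right)} + 1185562 = \left(-420 + 39\right) + 1185562 = -381 + 1185562 = 1185181$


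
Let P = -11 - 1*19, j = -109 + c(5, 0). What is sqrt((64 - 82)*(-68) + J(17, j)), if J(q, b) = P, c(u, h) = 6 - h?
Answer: sqrt(1194) ≈ 34.554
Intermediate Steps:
j = -103 (j = -109 + (6 - 1*0) = -109 + (6 + 0) = -109 + 6 = -103)
P = -30 (P = -11 - 19 = -30)
J(q, b) = -30
sqrt((64 - 82)*(-68) + J(17, j)) = sqrt((64 - 82)*(-68) - 30) = sqrt(-18*(-68) - 30) = sqrt(1224 - 30) = sqrt(1194)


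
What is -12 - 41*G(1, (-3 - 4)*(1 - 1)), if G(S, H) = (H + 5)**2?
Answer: -1037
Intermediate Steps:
G(S, H) = (5 + H)**2
-12 - 41*G(1, (-3 - 4)*(1 - 1)) = -12 - 41*(5 + (-3 - 4)*(1 - 1))**2 = -12 - 41*(5 - 7*0)**2 = -12 - 41*(5 + 0)**2 = -12 - 41*5**2 = -12 - 41*25 = -12 - 1025 = -1037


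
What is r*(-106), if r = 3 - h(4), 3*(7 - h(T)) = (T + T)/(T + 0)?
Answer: 1060/3 ≈ 353.33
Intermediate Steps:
h(T) = 19/3 (h(T) = 7 - (T + T)/(3*(T + 0)) = 7 - 2*T/(3*T) = 7 - ⅓*2 = 7 - ⅔ = 19/3)
r = -10/3 (r = 3 - 1*19/3 = 3 - 19/3 = -10/3 ≈ -3.3333)
r*(-106) = -10/3*(-106) = 1060/3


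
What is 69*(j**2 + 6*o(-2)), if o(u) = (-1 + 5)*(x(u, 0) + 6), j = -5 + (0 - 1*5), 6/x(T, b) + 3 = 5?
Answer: 21804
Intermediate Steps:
x(T, b) = 3 (x(T, b) = 6/(-3 + 5) = 6/2 = 6*(1/2) = 3)
j = -10 (j = -5 + (0 - 5) = -5 - 5 = -10)
o(u) = 36 (o(u) = (-1 + 5)*(3 + 6) = 4*9 = 36)
69*(j**2 + 6*o(-2)) = 69*((-10)**2 + 6*36) = 69*(100 + 216) = 69*316 = 21804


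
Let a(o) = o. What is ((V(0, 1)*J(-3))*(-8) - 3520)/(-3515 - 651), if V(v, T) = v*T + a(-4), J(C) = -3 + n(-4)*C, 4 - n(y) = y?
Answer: 2192/2083 ≈ 1.0523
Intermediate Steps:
n(y) = 4 - y
J(C) = -3 + 8*C (J(C) = -3 + (4 - 1*(-4))*C = -3 + (4 + 4)*C = -3 + 8*C)
V(v, T) = -4 + T*v (V(v, T) = v*T - 4 = T*v - 4 = -4 + T*v)
((V(0, 1)*J(-3))*(-8) - 3520)/(-3515 - 651) = (((-4 + 1*0)*(-3 + 8*(-3)))*(-8) - 3520)/(-3515 - 651) = (((-4 + 0)*(-3 - 24))*(-8) - 3520)/(-4166) = (-4*(-27)*(-8) - 3520)*(-1/4166) = (108*(-8) - 3520)*(-1/4166) = (-864 - 3520)*(-1/4166) = -4384*(-1/4166) = 2192/2083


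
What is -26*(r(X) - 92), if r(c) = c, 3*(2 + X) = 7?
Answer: 7150/3 ≈ 2383.3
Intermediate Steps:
X = 1/3 (X = -2 + (1/3)*7 = -2 + 7/3 = 1/3 ≈ 0.33333)
-26*(r(X) - 92) = -26*(1/3 - 92) = -26*(-275/3) = 7150/3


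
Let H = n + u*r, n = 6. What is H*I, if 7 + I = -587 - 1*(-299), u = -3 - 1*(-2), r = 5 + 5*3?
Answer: 4130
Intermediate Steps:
r = 20 (r = 5 + 15 = 20)
u = -1 (u = -3 + 2 = -1)
I = -295 (I = -7 + (-587 - 1*(-299)) = -7 + (-587 + 299) = -7 - 288 = -295)
H = -14 (H = 6 - 1*20 = 6 - 20 = -14)
H*I = -14*(-295) = 4130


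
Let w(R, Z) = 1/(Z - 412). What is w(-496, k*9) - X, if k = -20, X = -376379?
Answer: 222816367/592 ≈ 3.7638e+5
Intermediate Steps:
w(R, Z) = 1/(-412 + Z)
w(-496, k*9) - X = 1/(-412 - 20*9) - 1*(-376379) = 1/(-412 - 180) + 376379 = 1/(-592) + 376379 = -1/592 + 376379 = 222816367/592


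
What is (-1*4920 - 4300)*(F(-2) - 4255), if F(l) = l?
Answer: 39249540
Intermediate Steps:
(-1*4920 - 4300)*(F(-2) - 4255) = (-1*4920 - 4300)*(-2 - 4255) = (-4920 - 4300)*(-4257) = -9220*(-4257) = 39249540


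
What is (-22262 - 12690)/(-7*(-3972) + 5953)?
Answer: -34952/33757 ≈ -1.0354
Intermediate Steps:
(-22262 - 12690)/(-7*(-3972) + 5953) = -34952/(27804 + 5953) = -34952/33757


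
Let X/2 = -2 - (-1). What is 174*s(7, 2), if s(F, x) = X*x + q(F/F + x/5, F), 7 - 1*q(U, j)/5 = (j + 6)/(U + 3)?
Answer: 31059/11 ≈ 2823.5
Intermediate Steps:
X = -2 (X = 2*(-2 - (-1)) = 2*(-2 - 1*(-1)) = 2*(-2 + 1) = 2*(-1) = -2)
q(U, j) = 35 - 5*(6 + j)/(3 + U) (q(U, j) = 35 - 5*(j + 6)/(U + 3) = 35 - 5*(6 + j)/(3 + U))
s(F, x) = -2*x + 5*(22 - F + 7*x/5)/(4 + x/5) (s(F, x) = -2*x + 5*(15 - F + 7*(F/F + x/5))/(3 + (F/F + x/5)) = -2*x + 5*(15 - F + 7*(1 + x*(⅕)))/(3 + (1 + x*(⅕))) = -2*x + 5*(15 - F + 7*(1 + x/5))/(3 + (1 + x/5)) = -2*x + 5*(15 - F + (7 + 7*x/5))/(4 + x/5) = -2*x + 5*(22 - F + 7*x/5)/(4 + x/5))
174*s(7, 2) = 174*((550 - 25*7 - 5*2 - 2*2²)/(20 + 2)) = 174*((550 - 175 - 10 - 2*4)/22) = 174*((550 - 175 - 10 - 8)/22) = 174*((1/22)*357) = 174*(357/22) = 31059/11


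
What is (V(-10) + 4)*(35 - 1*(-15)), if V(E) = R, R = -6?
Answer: -100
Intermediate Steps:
V(E) = -6
(V(-10) + 4)*(35 - 1*(-15)) = (-6 + 4)*(35 - 1*(-15)) = -2*(35 + 15) = -2*50 = -100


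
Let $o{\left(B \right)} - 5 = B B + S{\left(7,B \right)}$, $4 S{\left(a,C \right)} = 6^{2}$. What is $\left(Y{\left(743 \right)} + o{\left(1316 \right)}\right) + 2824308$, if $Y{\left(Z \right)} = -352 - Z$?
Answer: $4555083$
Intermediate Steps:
$S{\left(a,C \right)} = 9$ ($S{\left(a,C \right)} = \frac{6^{2}}{4} = \frac{1}{4} \cdot 36 = 9$)
$o{\left(B \right)} = 14 + B^{2}$ ($o{\left(B \right)} = 5 + \left(B B + 9\right) = 5 + \left(B^{2} + 9\right) = 5 + \left(9 + B^{2}\right) = 14 + B^{2}$)
$\left(Y{\left(743 \right)} + o{\left(1316 \right)}\right) + 2824308 = \left(\left(-352 - 743\right) + \left(14 + 1316^{2}\right)\right) + 2824308 = \left(\left(-352 - 743\right) + \left(14 + 1731856\right)\right) + 2824308 = \left(-1095 + 1731870\right) + 2824308 = 1730775 + 2824308 = 4555083$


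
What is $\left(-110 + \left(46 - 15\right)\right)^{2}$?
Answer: $6241$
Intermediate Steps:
$\left(-110 + \left(46 - 15\right)\right)^{2} = \left(-110 + 31\right)^{2} = \left(-79\right)^{2} = 6241$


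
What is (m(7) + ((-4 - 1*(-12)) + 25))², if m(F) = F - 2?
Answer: 1444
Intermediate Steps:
m(F) = -2 + F
(m(7) + ((-4 - 1*(-12)) + 25))² = ((-2 + 7) + ((-4 - 1*(-12)) + 25))² = (5 + ((-4 + 12) + 25))² = (5 + (8 + 25))² = (5 + 33)² = 38² = 1444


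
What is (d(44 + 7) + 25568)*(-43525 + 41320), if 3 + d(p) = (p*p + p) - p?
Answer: -62106030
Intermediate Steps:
d(p) = -3 + p**2 (d(p) = -3 + ((p*p + p) - p) = -3 + ((p**2 + p) - p) = -3 + ((p + p**2) - p) = -3 + p**2)
(d(44 + 7) + 25568)*(-43525 + 41320) = ((-3 + (44 + 7)**2) + 25568)*(-43525 + 41320) = ((-3 + 51**2) + 25568)*(-2205) = ((-3 + 2601) + 25568)*(-2205) = (2598 + 25568)*(-2205) = 28166*(-2205) = -62106030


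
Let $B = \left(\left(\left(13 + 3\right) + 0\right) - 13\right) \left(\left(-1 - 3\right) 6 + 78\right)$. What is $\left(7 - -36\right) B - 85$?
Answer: $6881$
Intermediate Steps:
$B = 162$ ($B = \left(\left(16 + 0\right) - 13\right) \left(\left(-4\right) 6 + 78\right) = \left(16 - 13\right) \left(-24 + 78\right) = 3 \cdot 54 = 162$)
$\left(7 - -36\right) B - 85 = \left(7 - -36\right) 162 - 85 = \left(7 + 36\right) 162 - 85 = 43 \cdot 162 - 85 = 6966 - 85 = 6881$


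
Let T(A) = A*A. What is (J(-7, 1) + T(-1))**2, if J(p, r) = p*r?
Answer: 36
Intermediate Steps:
T(A) = A**2
(J(-7, 1) + T(-1))**2 = (-7*1 + (-1)**2)**2 = (-7 + 1)**2 = (-6)**2 = 36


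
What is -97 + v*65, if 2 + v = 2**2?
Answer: 33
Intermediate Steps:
v = 2 (v = -2 + 2**2 = -2 + 4 = 2)
-97 + v*65 = -97 + 2*65 = -97 + 130 = 33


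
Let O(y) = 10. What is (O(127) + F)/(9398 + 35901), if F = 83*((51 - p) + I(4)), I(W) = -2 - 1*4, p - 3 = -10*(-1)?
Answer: 2666/45299 ≈ 0.058853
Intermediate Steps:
p = 13 (p = 3 - 10*(-1) = 3 + 10 = 13)
I(W) = -6 (I(W) = -2 - 4 = -6)
F = 2656 (F = 83*((51 - 1*13) - 6) = 83*((51 - 13) - 6) = 83*(38 - 6) = 83*32 = 2656)
(O(127) + F)/(9398 + 35901) = (10 + 2656)/(9398 + 35901) = 2666/45299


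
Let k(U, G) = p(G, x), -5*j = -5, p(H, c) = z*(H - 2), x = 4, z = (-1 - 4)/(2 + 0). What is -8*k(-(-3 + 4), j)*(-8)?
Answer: 160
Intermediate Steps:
z = -5/2 ≈ -2.5000
p(H, c) = 5 - 5*H/2 (p(H, c) = -5*(H - 2)/2 = -5*(-2 + H)/2 = 5 - 5*H/2)
j = 1 (j = -⅕*(-5) = 1)
k(U, G) = 5 - 5*G/2
-8*k(-(-3 + 4), j)*(-8) = -8*(5 - 5/2*1)*(-8) = -8*(5 - 5/2)*(-8) = -8*5/2*(-8) = -20*(-8) = 160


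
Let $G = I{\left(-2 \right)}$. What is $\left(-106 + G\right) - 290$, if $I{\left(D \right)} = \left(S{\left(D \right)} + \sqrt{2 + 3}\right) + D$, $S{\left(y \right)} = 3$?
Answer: $-395 + \sqrt{5} \approx -392.76$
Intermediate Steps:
$I{\left(D \right)} = 3 + D + \sqrt{5}$ ($I{\left(D \right)} = \left(3 + \sqrt{2 + 3}\right) + D = \left(3 + \sqrt{5}\right) + D = 3 + D + \sqrt{5}$)
$G = 1 + \sqrt{5}$ ($G = 3 - 2 + \sqrt{5} = 1 + \sqrt{5} \approx 3.2361$)
$\left(-106 + G\right) - 290 = \left(-106 + \left(1 + \sqrt{5}\right)\right) - 290 = \left(-105 + \sqrt{5}\right) - 290 = -395 + \sqrt{5}$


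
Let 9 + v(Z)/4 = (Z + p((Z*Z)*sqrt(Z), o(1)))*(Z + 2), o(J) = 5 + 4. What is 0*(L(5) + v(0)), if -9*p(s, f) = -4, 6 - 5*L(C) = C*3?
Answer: 0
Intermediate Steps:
L(C) = 6/5 - 3*C/5 (L(C) = 6/5 - C*3/5 = 6/5 - 3*C/5)
o(J) = 9
p(s, f) = 4/9 (p(s, f) = -1/9*(-4) = 4/9)
v(Z) = -36 + 4*(2 + Z)*(4/9 + Z) (v(Z) = -36 + 4*((Z + 4/9)*(Z + 2)) = -36 + 4*((4/9 + Z)*(2 + Z)) = -36 + 4*((2 + Z)*(4/9 + Z)) = -36 + 4*(2 + Z)*(4/9 + Z))
0*(L(5) + v(0)) = 0*((6/5 - 3/5*5) + (-292/9 + 4*0**2 + (88/9)*0)) = 0*((6/5 - 3) + (-292/9 + 4*0 + 0)) = 0*(-9/5 + (-292/9 + 0 + 0)) = 0*(-9/5 - 292/9) = 0*(-1541/45) = 0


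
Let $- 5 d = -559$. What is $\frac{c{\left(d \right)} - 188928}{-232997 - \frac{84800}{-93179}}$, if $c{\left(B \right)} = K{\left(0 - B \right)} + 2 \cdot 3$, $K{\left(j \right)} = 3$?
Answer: $\frac{17603283501}{21710342663} \approx 0.81082$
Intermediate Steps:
$d = \frac{559}{5}$ ($d = \left(- \frac{1}{5}\right) \left(-559\right) = \frac{559}{5} \approx 111.8$)
$c{\left(B \right)} = 9$ ($c{\left(B \right)} = 3 + 2 \cdot 3 = 3 + 6 = 9$)
$\frac{c{\left(d \right)} - 188928}{-232997 - \frac{84800}{-93179}} = \frac{9 - 188928}{-232997 - \frac{84800}{-93179}} = - \frac{188919}{-232997 - - \frac{84800}{93179}} = - \frac{188919}{-232997 + \frac{84800}{93179}} = - \frac{188919}{- \frac{21710342663}{93179}} = \left(-188919\right) \left(- \frac{93179}{21710342663}\right) = \frac{17603283501}{21710342663}$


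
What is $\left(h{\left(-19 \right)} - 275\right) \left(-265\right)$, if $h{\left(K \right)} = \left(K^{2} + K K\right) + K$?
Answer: $-113420$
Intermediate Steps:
$h{\left(K \right)} = K + 2 K^{2}$ ($h{\left(K \right)} = \left(K^{2} + K^{2}\right) + K = 2 K^{2} + K = K + 2 K^{2}$)
$\left(h{\left(-19 \right)} - 275\right) \left(-265\right) = \left(- 19 \left(1 + 2 \left(-19\right)\right) - 275\right) \left(-265\right) = \left(- 19 \left(1 - 38\right) - 275\right) \left(-265\right) = \left(\left(-19\right) \left(-37\right) - 275\right) \left(-265\right) = \left(703 - 275\right) \left(-265\right) = 428 \left(-265\right) = -113420$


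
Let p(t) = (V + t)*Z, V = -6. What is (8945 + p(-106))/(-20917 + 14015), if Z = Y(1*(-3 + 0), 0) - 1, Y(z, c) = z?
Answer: -9393/6902 ≈ -1.3609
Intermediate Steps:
Z = -4 (Z = 1*(-3 + 0) - 1 = 1*(-3) - 1 = -3 - 1 = -4)
p(t) = 24 - 4*t (p(t) = (-6 + t)*(-4) = 24 - 4*t)
(8945 + p(-106))/(-20917 + 14015) = (8945 + (24 - 4*(-106)))/(-20917 + 14015) = (8945 + (24 + 424))/(-6902) = (8945 + 448)*(-1/6902) = 9393*(-1/6902) = -9393/6902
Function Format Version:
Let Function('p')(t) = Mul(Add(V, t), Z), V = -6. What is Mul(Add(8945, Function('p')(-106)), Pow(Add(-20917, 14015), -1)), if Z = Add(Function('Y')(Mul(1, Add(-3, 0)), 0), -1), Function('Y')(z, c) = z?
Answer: Rational(-9393, 6902) ≈ -1.3609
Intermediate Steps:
Z = -4 (Z = Add(Mul(1, Add(-3, 0)), -1) = Add(Mul(1, -3), -1) = Add(-3, -1) = -4)
Function('p')(t) = Add(24, Mul(-4, t)) (Function('p')(t) = Mul(Add(-6, t), -4) = Add(24, Mul(-4, t)))
Mul(Add(8945, Function('p')(-106)), Pow(Add(-20917, 14015), -1)) = Mul(Add(8945, Add(24, Mul(-4, -106))), Pow(Add(-20917, 14015), -1)) = Mul(Add(8945, Add(24, 424)), Pow(-6902, -1)) = Mul(Add(8945, 448), Rational(-1, 6902)) = Mul(9393, Rational(-1, 6902)) = Rational(-9393, 6902)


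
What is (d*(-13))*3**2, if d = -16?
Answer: 1872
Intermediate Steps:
(d*(-13))*3**2 = -16*(-13)*3**2 = 208*9 = 1872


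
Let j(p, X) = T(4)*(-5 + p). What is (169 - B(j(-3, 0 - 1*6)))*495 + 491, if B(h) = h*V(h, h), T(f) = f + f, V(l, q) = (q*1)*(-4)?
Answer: 8194226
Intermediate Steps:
V(l, q) = -4*q (V(l, q) = q*(-4) = -4*q)
T(f) = 2*f
j(p, X) = -40 + 8*p (j(p, X) = (2*4)*(-5 + p) = 8*(-5 + p) = -40 + 8*p)
B(h) = -4*h² (B(h) = h*(-4*h) = -4*h²)
(169 - B(j(-3, 0 - 1*6)))*495 + 491 = (169 - (-4)*(-40 + 8*(-3))²)*495 + 491 = (169 - (-4)*(-40 - 24)²)*495 + 491 = (169 - (-4)*(-64)²)*495 + 491 = (169 - (-4)*4096)*495 + 491 = (169 - 1*(-16384))*495 + 491 = (169 + 16384)*495 + 491 = 16553*495 + 491 = 8193735 + 491 = 8194226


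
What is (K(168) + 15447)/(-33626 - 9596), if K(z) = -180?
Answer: -15267/43222 ≈ -0.35322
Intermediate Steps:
(K(168) + 15447)/(-33626 - 9596) = (-180 + 15447)/(-33626 - 9596) = 15267/(-43222) = 15267*(-1/43222) = -15267/43222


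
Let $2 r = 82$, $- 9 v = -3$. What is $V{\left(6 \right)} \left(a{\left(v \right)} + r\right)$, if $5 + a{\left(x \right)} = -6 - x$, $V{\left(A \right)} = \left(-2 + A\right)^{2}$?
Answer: $\frac{1424}{3} \approx 474.67$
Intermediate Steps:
$v = \frac{1}{3}$ ($v = \left(- \frac{1}{9}\right) \left(-3\right) = \frac{1}{3} \approx 0.33333$)
$r = 41$ ($r = \frac{1}{2} \cdot 82 = 41$)
$a{\left(x \right)} = -11 - x$ ($a{\left(x \right)} = -5 - \left(6 + x\right) = -11 - x$)
$V{\left(6 \right)} \left(a{\left(v \right)} + r\right) = \left(-2 + 6\right)^{2} \left(\left(-11 - \frac{1}{3}\right) + 41\right) = 4^{2} \left(\left(-11 - \frac{1}{3}\right) + 41\right) = 16 \left(- \frac{34}{3} + 41\right) = 16 \cdot \frac{89}{3} = \frac{1424}{3}$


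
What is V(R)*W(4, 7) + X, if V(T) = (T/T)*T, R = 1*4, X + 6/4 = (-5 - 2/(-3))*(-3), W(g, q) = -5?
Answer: -17/2 ≈ -8.5000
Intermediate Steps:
X = 23/2 (X = -3/2 + (-5 - 2/(-3))*(-3) = -3/2 + (-5 - 2*(-1/3))*(-3) = -3/2 + (-5 + 2/3)*(-3) = -3/2 - 13/3*(-3) = -3/2 + 13 = 23/2 ≈ 11.500)
R = 4
V(T) = T (V(T) = 1*T = T)
V(R)*W(4, 7) + X = 4*(-5) + 23/2 = -20 + 23/2 = -17/2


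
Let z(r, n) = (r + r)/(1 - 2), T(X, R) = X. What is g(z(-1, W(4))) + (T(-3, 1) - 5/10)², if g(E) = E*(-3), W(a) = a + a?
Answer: 25/4 ≈ 6.2500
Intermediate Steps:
W(a) = 2*a
z(r, n) = -2*r (z(r, n) = (2*r)/(-1) = (2*r)*(-1) = -2*r)
g(E) = -3*E
g(z(-1, W(4))) + (T(-3, 1) - 5/10)² = -(-6)*(-1) + (-3 - 5/10)² = -3*2 + (-3 - 5*⅒)² = -6 + (-3 - ½)² = -6 + (-7/2)² = -6 + 49/4 = 25/4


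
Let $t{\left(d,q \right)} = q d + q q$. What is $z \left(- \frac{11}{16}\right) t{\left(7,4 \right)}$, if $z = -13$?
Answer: $\frac{1573}{4} \approx 393.25$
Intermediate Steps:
$t{\left(d,q \right)} = q^{2} + d q$ ($t{\left(d,q \right)} = d q + q^{2} = q^{2} + d q$)
$z \left(- \frac{11}{16}\right) t{\left(7,4 \right)} = - 13 \left(- \frac{11}{16}\right) 4 \left(7 + 4\right) = - 13 \left(\left(-11\right) \frac{1}{16}\right) 4 \cdot 11 = \left(-13\right) \left(- \frac{11}{16}\right) 44 = \frac{143}{16} \cdot 44 = \frac{1573}{4}$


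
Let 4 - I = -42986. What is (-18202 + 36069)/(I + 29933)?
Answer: 17867/72923 ≈ 0.24501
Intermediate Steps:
I = 42990 (I = 4 - 1*(-42986) = 4 + 42986 = 42990)
(-18202 + 36069)/(I + 29933) = (-18202 + 36069)/(42990 + 29933) = 17867/72923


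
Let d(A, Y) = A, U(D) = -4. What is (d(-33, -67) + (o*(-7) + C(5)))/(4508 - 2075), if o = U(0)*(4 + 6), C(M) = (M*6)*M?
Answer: 397/2433 ≈ 0.16317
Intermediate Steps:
C(M) = 6*M² (C(M) = (6*M)*M = 6*M²)
o = -40 (o = -4*(4 + 6) = -4*10 = -40)
(d(-33, -67) + (o*(-7) + C(5)))/(4508 - 2075) = (-33 + (-40*(-7) + 6*5²))/(4508 - 2075) = (-33 + (280 + 6*25))/2433 = (-33 + (280 + 150))*(1/2433) = (-33 + 430)*(1/2433) = 397*(1/2433) = 397/2433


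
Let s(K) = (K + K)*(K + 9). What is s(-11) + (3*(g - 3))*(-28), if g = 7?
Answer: -292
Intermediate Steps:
s(K) = 2*K*(9 + K) (s(K) = (2*K)*(9 + K) = 2*K*(9 + K))
s(-11) + (3*(g - 3))*(-28) = 2*(-11)*(9 - 11) + (3*(7 - 3))*(-28) = 2*(-11)*(-2) + (3*4)*(-28) = 44 + 12*(-28) = 44 - 336 = -292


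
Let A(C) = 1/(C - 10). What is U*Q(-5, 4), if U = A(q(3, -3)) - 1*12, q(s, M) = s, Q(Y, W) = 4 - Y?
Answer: -765/7 ≈ -109.29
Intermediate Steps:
A(C) = 1/(-10 + C)
U = -85/7 (U = 1/(-10 + 3) - 1*12 = 1/(-7) - 12 = -1/7 - 12 = -85/7 ≈ -12.143)
U*Q(-5, 4) = -85*(4 - 1*(-5))/7 = -85*(4 + 5)/7 = -85/7*9 = -765/7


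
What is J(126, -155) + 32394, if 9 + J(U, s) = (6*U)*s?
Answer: -84795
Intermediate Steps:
J(U, s) = -9 + 6*U*s (J(U, s) = -9 + (6*U)*s = -9 + 6*U*s)
J(126, -155) + 32394 = (-9 + 6*126*(-155)) + 32394 = (-9 - 117180) + 32394 = -117189 + 32394 = -84795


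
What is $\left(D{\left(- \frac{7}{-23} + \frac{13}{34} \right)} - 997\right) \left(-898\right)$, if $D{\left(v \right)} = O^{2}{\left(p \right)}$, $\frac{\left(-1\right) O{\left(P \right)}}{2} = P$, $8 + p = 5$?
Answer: $862978$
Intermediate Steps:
$p = -3$ ($p = -8 + 5 = -3$)
$O{\left(P \right)} = - 2 P$
$D{\left(v \right)} = 36$ ($D{\left(v \right)} = \left(\left(-2\right) \left(-3\right)\right)^{2} = 6^{2} = 36$)
$\left(D{\left(- \frac{7}{-23} + \frac{13}{34} \right)} - 997\right) \left(-898\right) = \left(36 - 997\right) \left(-898\right) = \left(-961\right) \left(-898\right) = 862978$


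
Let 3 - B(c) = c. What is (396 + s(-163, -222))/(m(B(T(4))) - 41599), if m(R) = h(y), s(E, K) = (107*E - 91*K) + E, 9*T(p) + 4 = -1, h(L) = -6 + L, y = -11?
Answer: -499/6936 ≈ -0.071944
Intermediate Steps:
T(p) = -5/9 (T(p) = -4/9 + (⅑)*(-1) = -4/9 - ⅑ = -5/9)
B(c) = 3 - c
s(E, K) = -91*K + 108*E (s(E, K) = (-91*K + 107*E) + E = -91*K + 108*E)
m(R) = -17 (m(R) = -6 - 11 = -17)
(396 + s(-163, -222))/(m(B(T(4))) - 41599) = (396 + (-91*(-222) + 108*(-163)))/(-17 - 41599) = (396 + (20202 - 17604))/(-41616) = (396 + 2598)*(-1/41616) = 2994*(-1/41616) = -499/6936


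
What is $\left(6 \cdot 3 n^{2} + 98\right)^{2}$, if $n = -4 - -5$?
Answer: $13456$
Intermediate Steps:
$n = 1$ ($n = -4 + 5 = 1$)
$\left(6 \cdot 3 n^{2} + 98\right)^{2} = \left(6 \cdot 3 \cdot 1^{2} + 98\right)^{2} = \left(18 \cdot 1 + 98\right)^{2} = \left(18 + 98\right)^{2} = 116^{2} = 13456$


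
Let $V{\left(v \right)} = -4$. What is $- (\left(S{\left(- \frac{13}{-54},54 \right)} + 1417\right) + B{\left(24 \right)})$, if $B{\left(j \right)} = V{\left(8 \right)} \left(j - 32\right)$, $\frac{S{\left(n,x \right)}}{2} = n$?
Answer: $- \frac{39136}{27} \approx -1449.5$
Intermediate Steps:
$S{\left(n,x \right)} = 2 n$
$B{\left(j \right)} = 128 - 4 j$ ($B{\left(j \right)} = - 4 \left(j - 32\right) = - 4 \left(-32 + j\right) = 128 - 4 j$)
$- (\left(S{\left(- \frac{13}{-54},54 \right)} + 1417\right) + B{\left(24 \right)}) = - (\left(2 \left(- \frac{13}{-54}\right) + 1417\right) + \left(128 - 96\right)) = - (\left(2 \left(\left(-13\right) \left(- \frac{1}{54}\right)\right) + 1417\right) + \left(128 - 96\right)) = - (\left(2 \cdot \frac{13}{54} + 1417\right) + 32) = - (\left(\frac{13}{27} + 1417\right) + 32) = - (\frac{38272}{27} + 32) = \left(-1\right) \frac{39136}{27} = - \frac{39136}{27}$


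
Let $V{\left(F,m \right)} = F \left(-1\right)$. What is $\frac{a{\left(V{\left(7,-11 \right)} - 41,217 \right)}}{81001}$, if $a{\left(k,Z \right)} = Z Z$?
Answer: $\frac{47089}{81001} \approx 0.58134$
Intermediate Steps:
$V{\left(F,m \right)} = - F$
$a{\left(k,Z \right)} = Z^{2}$
$\frac{a{\left(V{\left(7,-11 \right)} - 41,217 \right)}}{81001} = \frac{217^{2}}{81001} = 47089 \cdot \frac{1}{81001} = \frac{47089}{81001}$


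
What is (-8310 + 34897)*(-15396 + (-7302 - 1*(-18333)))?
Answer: -116052255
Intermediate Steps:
(-8310 + 34897)*(-15396 + (-7302 - 1*(-18333))) = 26587*(-15396 + (-7302 + 18333)) = 26587*(-15396 + 11031) = 26587*(-4365) = -116052255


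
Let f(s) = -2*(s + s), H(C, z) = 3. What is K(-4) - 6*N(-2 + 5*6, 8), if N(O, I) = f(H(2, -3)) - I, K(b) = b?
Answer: 116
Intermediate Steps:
f(s) = -4*s
N(O, I) = -12 - I (N(O, I) = -4*3 - I = -12 - I)
K(-4) - 6*N(-2 + 5*6, 8) = -4 - 6*(-12 - 1*8) = -4 - 6*(-12 - 8) = -4 - 6*(-20) = -4 + 120 = 116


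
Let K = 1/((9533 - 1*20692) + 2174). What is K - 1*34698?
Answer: -311761531/8985 ≈ -34698.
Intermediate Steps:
K = -1/8985 (K = 1/((9533 - 20692) + 2174) = 1/(-11159 + 2174) = 1/(-8985) = -1/8985 ≈ -0.00011130)
K - 1*34698 = -1/8985 - 1*34698 = -1/8985 - 34698 = -311761531/8985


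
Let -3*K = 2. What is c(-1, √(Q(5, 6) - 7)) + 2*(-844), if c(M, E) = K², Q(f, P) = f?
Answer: -15188/9 ≈ -1687.6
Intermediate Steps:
K = -⅔ (K = -⅓*2 = -⅔ ≈ -0.66667)
c(M, E) = 4/9 (c(M, E) = (-⅔)² = 4/9)
c(-1, √(Q(5, 6) - 7)) + 2*(-844) = 4/9 + 2*(-844) = 4/9 - 1688 = -15188/9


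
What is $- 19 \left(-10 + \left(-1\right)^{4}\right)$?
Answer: $171$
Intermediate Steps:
$- 19 \left(-10 + \left(-1\right)^{4}\right) = - 19 \left(-10 + 1\right) = \left(-19\right) \left(-9\right) = 171$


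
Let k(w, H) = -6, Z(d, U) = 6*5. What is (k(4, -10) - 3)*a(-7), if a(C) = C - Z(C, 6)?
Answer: 333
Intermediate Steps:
Z(d, U) = 30
a(C) = -30 + C (a(C) = C - 1*30 = C - 30 = -30 + C)
(k(4, -10) - 3)*a(-7) = (-6 - 3)*(-30 - 7) = -9*(-37) = 333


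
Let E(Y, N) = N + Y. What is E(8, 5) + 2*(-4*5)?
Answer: -27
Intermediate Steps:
E(8, 5) + 2*(-4*5) = (5 + 8) + 2*(-4*5) = 13 + 2*(-20) = 13 - 40 = -27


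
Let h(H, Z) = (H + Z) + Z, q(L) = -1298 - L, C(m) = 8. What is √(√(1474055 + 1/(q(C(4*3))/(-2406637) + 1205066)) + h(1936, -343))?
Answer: √(2628408526777180202257845000 + 1450078212174*√3099534984752573996370506068599)/1450078212174 ≈ 49.640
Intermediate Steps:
h(H, Z) = H + 2*Z
√(√(1474055 + 1/(q(C(4*3))/(-2406637) + 1205066)) + h(1936, -343)) = √(√(1474055 + 1/((-1298 - 1*8)/(-2406637) + 1205066)) + (1936 + 2*(-343))) = √(√(1474055 + 1/((-1298 - 8)*(-1/2406637) + 1205066)) + (1936 - 686)) = √(√(1474055 + 1/(-1306*(-1/2406637) + 1205066)) + 1250) = √(√(1474055 + 1/(1306/2406637 + 1205066)) + 1250) = √(√(1474055 + 1/(2900156424348/2406637)) + 1250) = √(√(1474055 + 2406637/2900156424348) + 1250) = √(√(4274990078094697777/2900156424348) + 1250) = √(√3099534984752573996370506068599/1450078212174 + 1250) = √(1250 + √3099534984752573996370506068599/1450078212174)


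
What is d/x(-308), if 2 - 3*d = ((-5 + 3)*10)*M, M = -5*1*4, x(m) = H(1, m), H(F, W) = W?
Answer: 199/462 ≈ 0.43074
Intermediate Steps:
x(m) = m
M = -20 (M = -5*4 = -20)
d = -398/3 (d = ⅔ - (-5 + 3)*10*(-20)/3 = ⅔ - (-2*10)*(-20)/3 = ⅔ - (-20)*(-20)/3 = ⅔ - ⅓*400 = ⅔ - 400/3 = -398/3 ≈ -132.67)
d/x(-308) = -398/3/(-308) = -398/3*(-1/308) = 199/462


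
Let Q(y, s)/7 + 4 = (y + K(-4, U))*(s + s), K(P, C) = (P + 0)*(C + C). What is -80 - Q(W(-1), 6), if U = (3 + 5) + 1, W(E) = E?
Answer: 6080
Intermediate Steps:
U = 9 (U = 8 + 1 = 9)
K(P, C) = 2*C*P (K(P, C) = P*(2*C) = 2*C*P)
Q(y, s) = -28 + 14*s*(-72 + y) (Q(y, s) = -28 + 7*((y + 2*9*(-4))*(s + s)) = -28 + 7*((y - 72)*(2*s)) = -28 + 7*((-72 + y)*(2*s)) = -28 + 7*(2*s*(-72 + y)) = -28 + 14*s*(-72 + y))
-80 - Q(W(-1), 6) = -80 - (-28 - 1008*6 + 14*6*(-1)) = -80 - (-28 - 6048 - 84) = -80 - 1*(-6160) = -80 + 6160 = 6080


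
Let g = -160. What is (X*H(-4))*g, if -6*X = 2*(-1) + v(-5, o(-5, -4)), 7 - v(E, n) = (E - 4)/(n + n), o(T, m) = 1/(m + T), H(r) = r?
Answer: 11360/3 ≈ 3786.7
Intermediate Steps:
o(T, m) = 1/(T + m)
v(E, n) = 7 - (-4 + E)/(2*n) (v(E, n) = 7 - (E - 4)/(n + n) = 7 - (-4 + E)/(2*n))
X = 71/12 (X = -(2*(-1) + (4 - 1*(-5) + 14/(-5 - 4))/(2*(1/(-5 - 4))))/6 = -(-2 + (4 + 5 + 14/(-9))/(2*(1/(-9))))/6 = -(-2 + (4 + 5 + 14*(-⅑))/(2*(-⅑)))/6 = -(-2 + (½)*(-9)*(4 + 5 - 14/9))/6 = -(-2 + (½)*(-9)*(67/9))/6 = -(-2 - 67/2)/6 = -⅙*(-71/2) = 71/12 ≈ 5.9167)
(X*H(-4))*g = ((71/12)*(-4))*(-160) = -71/3*(-160) = 11360/3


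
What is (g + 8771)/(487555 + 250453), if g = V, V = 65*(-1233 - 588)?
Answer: -54797/369004 ≈ -0.14850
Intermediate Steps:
V = -118365 (V = 65*(-1821) = -118365)
g = -118365
(g + 8771)/(487555 + 250453) = (-118365 + 8771)/(487555 + 250453) = -109594/738008 = -109594*1/738008 = -54797/369004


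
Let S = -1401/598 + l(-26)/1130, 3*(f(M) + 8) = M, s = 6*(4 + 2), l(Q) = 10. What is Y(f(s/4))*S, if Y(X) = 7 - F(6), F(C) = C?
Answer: -157715/67574 ≈ -2.3340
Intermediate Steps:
s = 36 (s = 6*6 = 36)
f(M) = -8 + M/3
Y(X) = 1 (Y(X) = 7 - 1*6 = 7 - 6 = 1)
S = -157715/67574 (S = -1401/598 + 10/1130 = -1401*1/598 + 10*(1/1130) = -1401/598 + 1/113 = -157715/67574 ≈ -2.3340)
Y(f(s/4))*S = 1*(-157715/67574) = -157715/67574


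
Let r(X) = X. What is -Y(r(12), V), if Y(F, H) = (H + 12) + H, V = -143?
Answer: 274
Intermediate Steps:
Y(F, H) = 12 + 2*H (Y(F, H) = (12 + H) + H = 12 + 2*H)
-Y(r(12), V) = -(12 + 2*(-143)) = -(12 - 286) = -1*(-274) = 274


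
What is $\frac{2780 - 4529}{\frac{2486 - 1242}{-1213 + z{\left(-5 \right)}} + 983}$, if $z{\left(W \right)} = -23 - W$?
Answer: $- \frac{717673}{402943} \approx -1.7811$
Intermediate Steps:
$\frac{2780 - 4529}{\frac{2486 - 1242}{-1213 + z{\left(-5 \right)}} + 983} = \frac{2780 - 4529}{\frac{2486 - 1242}{-1213 - 18} + 983} = - \frac{1749}{\frac{1244}{-1213 + \left(-23 + 5\right)} + 983} = - \frac{1749}{\frac{1244}{-1213 - 18} + 983} = - \frac{1749}{\frac{1244}{-1231} + 983} = - \frac{1749}{1244 \left(- \frac{1}{1231}\right) + 983} = - \frac{1749}{- \frac{1244}{1231} + 983} = - \frac{1749}{\frac{1208829}{1231}} = \left(-1749\right) \frac{1231}{1208829} = - \frac{717673}{402943}$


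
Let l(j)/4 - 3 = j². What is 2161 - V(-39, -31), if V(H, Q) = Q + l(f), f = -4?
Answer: 2116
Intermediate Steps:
l(j) = 12 + 4*j²
V(H, Q) = 76 + Q (V(H, Q) = Q + (12 + 4*(-4)²) = Q + (12 + 4*16) = Q + (12 + 64) = Q + 76 = 76 + Q)
2161 - V(-39, -31) = 2161 - (76 - 31) = 2161 - 1*45 = 2161 - 45 = 2116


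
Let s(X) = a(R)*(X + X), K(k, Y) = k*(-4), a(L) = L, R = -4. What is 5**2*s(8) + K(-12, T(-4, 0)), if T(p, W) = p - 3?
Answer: -1552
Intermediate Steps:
T(p, W) = -3 + p
K(k, Y) = -4*k
s(X) = -8*X (s(X) = -4*(X + X) = -8*X)
5**2*s(8) + K(-12, T(-4, 0)) = 5**2*(-8*8) - 4*(-12) = 25*(-64) + 48 = -1600 + 48 = -1552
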